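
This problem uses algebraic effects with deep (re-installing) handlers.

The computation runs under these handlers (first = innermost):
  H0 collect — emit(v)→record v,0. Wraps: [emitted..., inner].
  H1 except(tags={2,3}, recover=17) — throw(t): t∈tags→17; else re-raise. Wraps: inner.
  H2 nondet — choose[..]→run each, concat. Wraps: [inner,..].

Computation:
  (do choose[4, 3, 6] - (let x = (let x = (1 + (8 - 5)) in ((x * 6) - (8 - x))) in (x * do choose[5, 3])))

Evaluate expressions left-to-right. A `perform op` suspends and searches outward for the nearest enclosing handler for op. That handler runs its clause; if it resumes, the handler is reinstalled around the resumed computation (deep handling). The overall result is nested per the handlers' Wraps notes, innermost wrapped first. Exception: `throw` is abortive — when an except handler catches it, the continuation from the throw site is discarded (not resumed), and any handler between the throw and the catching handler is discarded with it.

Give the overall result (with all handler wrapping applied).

Answer: [[-96], [-56], [-97], [-57], [-94], [-54]]

Step-by-step:
choose[4, 3, 6] @ H2
  branch[0] choose=4:
    choose[5, 3] @ H2
      branch[0] choose=5:
        H0 returns [-96]
        H1 returns [-96]
        H2 returns [[-96]]
      branch[1] choose=3:
        H0 returns [-56]
        H1 returns [-56]
        H2 returns [[-56]]
  branch[1] choose=3:
    choose[5, 3] @ H2
      branch[0] choose=5:
        H0 returns [-97]
        H1 returns [-97]
        H2 returns [[-97]]
      branch[1] choose=3:
        H0 returns [-57]
        H1 returns [-57]
        H2 returns [[-57]]
  branch[2] choose=6:
    choose[5, 3] @ H2
      branch[0] choose=5:
        H0 returns [-94]
        H1 returns [-94]
        H2 returns [[-94]]
      branch[1] choose=3:
        H0 returns [-54]
        H1 returns [-54]
        H2 returns [[-54]]
= [[-96], [-56], [-97], [-57], [-94], [-54]]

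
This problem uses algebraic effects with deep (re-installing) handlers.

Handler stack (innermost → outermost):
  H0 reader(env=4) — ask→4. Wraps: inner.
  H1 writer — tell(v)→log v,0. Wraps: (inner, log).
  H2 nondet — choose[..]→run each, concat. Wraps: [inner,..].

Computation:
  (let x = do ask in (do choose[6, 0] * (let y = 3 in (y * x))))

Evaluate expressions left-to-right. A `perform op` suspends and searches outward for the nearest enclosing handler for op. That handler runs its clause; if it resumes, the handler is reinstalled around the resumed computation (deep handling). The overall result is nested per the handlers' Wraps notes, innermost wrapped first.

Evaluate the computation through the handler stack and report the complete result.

Answer: [(72, ()), (0, ())]

Working:
ask @ H0 ⇒ 4
choose[6, 0] @ H2
  branch[0] choose=6:
    H0 returns 72
    H1 returns (72, ())
    H2 returns [(72, ())]
  branch[1] choose=0:
    H0 returns 0
    H1 returns (0, ())
    H2 returns [(0, ())]
= [(72, ()), (0, ())]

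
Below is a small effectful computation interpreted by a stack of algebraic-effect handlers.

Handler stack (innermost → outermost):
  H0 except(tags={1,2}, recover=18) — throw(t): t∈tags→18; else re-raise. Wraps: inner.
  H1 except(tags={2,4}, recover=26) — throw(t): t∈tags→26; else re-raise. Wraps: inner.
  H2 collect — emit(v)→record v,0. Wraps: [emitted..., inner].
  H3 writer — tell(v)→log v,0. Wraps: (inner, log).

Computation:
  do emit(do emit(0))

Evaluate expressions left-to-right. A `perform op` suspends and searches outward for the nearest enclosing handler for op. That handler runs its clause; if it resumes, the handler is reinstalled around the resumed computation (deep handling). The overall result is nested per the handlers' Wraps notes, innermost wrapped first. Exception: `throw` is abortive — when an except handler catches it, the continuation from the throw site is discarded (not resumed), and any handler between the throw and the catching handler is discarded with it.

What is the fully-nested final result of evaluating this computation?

Working:
emit(0) @ H2 ⇒ out+=0
emit(0) @ H2 ⇒ out+=0
H0 returns 0
H1 returns 0
H2 returns [0, 0, 0]
H3 returns ([0, 0, 0], ())
= ([0, 0, 0], ())

Answer: ([0, 0, 0], ())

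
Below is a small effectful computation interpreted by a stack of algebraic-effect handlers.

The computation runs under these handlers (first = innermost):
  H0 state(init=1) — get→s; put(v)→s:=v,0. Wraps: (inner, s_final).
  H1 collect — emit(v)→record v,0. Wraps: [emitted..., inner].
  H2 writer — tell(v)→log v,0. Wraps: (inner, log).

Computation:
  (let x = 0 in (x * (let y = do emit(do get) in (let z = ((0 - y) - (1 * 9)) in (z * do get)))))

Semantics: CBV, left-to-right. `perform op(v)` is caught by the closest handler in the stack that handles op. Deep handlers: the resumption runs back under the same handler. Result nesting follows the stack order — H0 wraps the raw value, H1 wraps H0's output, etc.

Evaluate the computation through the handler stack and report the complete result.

Step-by-step:
get @ H0 ⇒ 1
emit(1) @ H1 ⇒ out+=1
get @ H0 ⇒ 1
H0 returns (0, 1)
H1 returns [1, (0, 1)]
H2 returns ([1, (0, 1)], ())
= ([1, (0, 1)], ())

Answer: ([1, (0, 1)], ())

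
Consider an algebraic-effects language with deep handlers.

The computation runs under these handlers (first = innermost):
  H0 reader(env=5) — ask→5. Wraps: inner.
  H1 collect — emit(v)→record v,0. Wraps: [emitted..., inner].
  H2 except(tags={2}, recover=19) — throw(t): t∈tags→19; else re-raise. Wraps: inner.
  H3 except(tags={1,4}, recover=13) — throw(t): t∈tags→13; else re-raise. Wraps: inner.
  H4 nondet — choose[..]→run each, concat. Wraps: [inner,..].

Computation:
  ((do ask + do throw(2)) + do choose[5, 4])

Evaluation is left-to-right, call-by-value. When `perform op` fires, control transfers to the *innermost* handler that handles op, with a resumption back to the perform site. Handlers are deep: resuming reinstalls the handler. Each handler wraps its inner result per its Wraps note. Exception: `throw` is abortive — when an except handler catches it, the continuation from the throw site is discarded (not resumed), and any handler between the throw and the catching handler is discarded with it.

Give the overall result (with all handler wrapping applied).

Answer: [19]

Evaluation trace:
ask @ H0 ⇒ 5
throw(2) @ H2 caught ⇒ 19
H3 returns 19
H4 returns [19]
= [19]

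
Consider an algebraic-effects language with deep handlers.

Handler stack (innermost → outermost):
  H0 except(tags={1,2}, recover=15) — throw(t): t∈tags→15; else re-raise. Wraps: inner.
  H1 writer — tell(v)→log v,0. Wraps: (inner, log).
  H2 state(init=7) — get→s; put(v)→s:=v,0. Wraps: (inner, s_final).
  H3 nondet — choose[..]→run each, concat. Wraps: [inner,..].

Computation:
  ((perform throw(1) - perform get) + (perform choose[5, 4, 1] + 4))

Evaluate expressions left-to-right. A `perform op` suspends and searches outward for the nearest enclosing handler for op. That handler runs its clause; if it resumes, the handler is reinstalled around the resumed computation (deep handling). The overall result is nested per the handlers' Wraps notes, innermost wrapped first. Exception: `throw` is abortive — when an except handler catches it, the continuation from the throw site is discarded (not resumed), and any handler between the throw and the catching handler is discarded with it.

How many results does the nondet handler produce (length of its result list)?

Answer: 1

Working:
throw(1) @ H0 caught ⇒ 15
H1 returns (15, ())
H2 returns ((15, ()), 7)
H3 returns [((15, ()), 7)]
= [((15, ()), 7)]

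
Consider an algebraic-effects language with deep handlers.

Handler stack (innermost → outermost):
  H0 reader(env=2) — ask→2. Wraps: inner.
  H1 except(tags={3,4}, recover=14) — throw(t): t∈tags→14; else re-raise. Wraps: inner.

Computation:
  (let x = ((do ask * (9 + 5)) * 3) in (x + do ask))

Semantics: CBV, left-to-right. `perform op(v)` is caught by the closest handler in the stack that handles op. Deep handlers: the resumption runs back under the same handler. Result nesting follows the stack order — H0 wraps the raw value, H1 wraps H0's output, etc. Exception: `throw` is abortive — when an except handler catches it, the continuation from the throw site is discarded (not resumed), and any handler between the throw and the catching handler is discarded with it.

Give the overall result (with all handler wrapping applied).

Answer: 86

Working:
ask @ H0 ⇒ 2
ask @ H0 ⇒ 2
H0 returns 86
H1 returns 86
= 86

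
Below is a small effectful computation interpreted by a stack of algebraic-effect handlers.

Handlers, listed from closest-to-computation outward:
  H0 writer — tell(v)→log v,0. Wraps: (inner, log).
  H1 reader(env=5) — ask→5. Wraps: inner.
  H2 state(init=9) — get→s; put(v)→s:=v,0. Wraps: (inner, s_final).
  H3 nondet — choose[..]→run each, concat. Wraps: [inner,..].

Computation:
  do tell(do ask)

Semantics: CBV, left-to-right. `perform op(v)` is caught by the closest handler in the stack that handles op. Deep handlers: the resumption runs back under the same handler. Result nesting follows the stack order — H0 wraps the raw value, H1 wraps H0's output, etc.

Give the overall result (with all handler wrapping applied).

Answer: [((0, (5)), 9)]

Step-by-step:
ask @ H1 ⇒ 5
tell(5) @ H0 ⇒ log+=5
H0 returns (0, (5))
H1 returns (0, (5))
H2 returns ((0, (5)), 9)
H3 returns [((0, (5)), 9)]
= [((0, (5)), 9)]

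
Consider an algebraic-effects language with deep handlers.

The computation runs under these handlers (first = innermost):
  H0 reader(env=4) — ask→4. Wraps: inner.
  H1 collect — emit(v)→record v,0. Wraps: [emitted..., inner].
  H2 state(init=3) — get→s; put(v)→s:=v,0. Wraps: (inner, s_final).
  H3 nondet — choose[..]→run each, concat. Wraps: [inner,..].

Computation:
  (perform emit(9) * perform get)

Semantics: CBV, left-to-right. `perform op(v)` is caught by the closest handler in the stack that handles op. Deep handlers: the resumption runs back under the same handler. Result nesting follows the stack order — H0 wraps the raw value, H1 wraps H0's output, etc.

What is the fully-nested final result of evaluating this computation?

Answer: [([9, 0], 3)]

Evaluation trace:
emit(9) @ H1 ⇒ out+=9
get @ H2 ⇒ 3
H0 returns 0
H1 returns [9, 0]
H2 returns ([9, 0], 3)
H3 returns [([9, 0], 3)]
= [([9, 0], 3)]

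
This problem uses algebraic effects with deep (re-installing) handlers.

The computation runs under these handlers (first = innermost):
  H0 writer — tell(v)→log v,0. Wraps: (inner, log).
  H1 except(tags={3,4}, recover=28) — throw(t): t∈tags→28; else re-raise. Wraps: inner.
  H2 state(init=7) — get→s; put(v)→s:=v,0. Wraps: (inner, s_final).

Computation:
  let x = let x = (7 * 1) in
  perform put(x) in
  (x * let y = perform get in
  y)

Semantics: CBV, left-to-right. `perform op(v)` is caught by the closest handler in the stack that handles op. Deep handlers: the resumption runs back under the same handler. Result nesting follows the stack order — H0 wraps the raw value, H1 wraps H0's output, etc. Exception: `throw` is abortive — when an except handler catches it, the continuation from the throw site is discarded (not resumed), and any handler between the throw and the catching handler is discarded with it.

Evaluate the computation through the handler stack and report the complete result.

Answer: ((0, ()), 7)

Working:
put(7) @ H2 ⇒ s:=7
get @ H2 ⇒ 7
H0 returns (0, ())
H1 returns (0, ())
H2 returns ((0, ()), 7)
= ((0, ()), 7)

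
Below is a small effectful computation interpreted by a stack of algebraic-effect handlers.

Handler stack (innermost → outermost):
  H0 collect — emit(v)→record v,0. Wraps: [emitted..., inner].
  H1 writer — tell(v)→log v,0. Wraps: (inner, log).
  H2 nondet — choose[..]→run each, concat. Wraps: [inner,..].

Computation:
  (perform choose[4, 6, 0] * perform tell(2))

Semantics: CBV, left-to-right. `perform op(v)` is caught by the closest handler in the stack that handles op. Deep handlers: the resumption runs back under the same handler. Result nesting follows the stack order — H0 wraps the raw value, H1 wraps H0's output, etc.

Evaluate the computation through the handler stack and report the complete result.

Evaluation trace:
choose[4, 6, 0] @ H2
  branch[0] choose=4:
    tell(2) @ H1 ⇒ log+=2
    H0 returns [0]
    H1 returns ([0], (2))
    H2 returns [([0], (2))]
  branch[1] choose=6:
    tell(2) @ H1 ⇒ log+=2
    H0 returns [0]
    H1 returns ([0], (2))
    H2 returns [([0], (2))]
  branch[2] choose=0:
    tell(2) @ H1 ⇒ log+=2
    H0 returns [0]
    H1 returns ([0], (2))
    H2 returns [([0], (2))]
= [([0], (2)), ([0], (2)), ([0], (2))]

Answer: [([0], (2)), ([0], (2)), ([0], (2))]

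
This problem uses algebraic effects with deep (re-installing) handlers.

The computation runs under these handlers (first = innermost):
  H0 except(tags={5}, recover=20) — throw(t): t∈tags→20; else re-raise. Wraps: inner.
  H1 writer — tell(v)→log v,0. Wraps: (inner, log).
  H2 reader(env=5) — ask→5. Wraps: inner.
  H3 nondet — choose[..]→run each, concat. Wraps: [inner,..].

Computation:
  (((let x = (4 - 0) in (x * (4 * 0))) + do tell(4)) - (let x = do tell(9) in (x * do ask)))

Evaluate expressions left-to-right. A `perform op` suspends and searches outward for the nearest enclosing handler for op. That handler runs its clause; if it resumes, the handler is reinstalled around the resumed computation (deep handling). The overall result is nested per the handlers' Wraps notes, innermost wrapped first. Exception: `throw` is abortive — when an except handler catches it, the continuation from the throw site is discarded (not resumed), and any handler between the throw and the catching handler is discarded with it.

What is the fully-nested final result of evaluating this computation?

Answer: [(0, (4, 9))]

Working:
tell(4) @ H1 ⇒ log+=4
tell(9) @ H1 ⇒ log+=9
ask @ H2 ⇒ 5
H0 returns 0
H1 returns (0, (4, 9))
H2 returns (0, (4, 9))
H3 returns [(0, (4, 9))]
= [(0, (4, 9))]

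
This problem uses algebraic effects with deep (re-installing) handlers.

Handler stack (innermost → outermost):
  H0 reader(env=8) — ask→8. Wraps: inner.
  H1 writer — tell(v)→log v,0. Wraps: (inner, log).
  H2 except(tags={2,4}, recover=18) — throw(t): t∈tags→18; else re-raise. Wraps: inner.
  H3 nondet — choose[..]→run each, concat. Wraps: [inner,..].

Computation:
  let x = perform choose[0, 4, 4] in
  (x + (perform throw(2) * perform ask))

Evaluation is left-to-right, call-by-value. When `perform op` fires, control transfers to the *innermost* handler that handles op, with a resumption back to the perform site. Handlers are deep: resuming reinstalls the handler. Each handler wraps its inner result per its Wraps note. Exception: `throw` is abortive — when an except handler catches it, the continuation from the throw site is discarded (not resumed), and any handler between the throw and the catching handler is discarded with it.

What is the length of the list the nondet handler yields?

Step-by-step:
choose[0, 4, 4] @ H3
  branch[0] choose=0:
    throw(2) @ H2 caught ⇒ 18
    H3 returns [18]
  branch[1] choose=4:
    throw(2) @ H2 caught ⇒ 18
    H3 returns [18]
  branch[2] choose=4:
    throw(2) @ H2 caught ⇒ 18
    H3 returns [18]
= [18, 18, 18]

Answer: 3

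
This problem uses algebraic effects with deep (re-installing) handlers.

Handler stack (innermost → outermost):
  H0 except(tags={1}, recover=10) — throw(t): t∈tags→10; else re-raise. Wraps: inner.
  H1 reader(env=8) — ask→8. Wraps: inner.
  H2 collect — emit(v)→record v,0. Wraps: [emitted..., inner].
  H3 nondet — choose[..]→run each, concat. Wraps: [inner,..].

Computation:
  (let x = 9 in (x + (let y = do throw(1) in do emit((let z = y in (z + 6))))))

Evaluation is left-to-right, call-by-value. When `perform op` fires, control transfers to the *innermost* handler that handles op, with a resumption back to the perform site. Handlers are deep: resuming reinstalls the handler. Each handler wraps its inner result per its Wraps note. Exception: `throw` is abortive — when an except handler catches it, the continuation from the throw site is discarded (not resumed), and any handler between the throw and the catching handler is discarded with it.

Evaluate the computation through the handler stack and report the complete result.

Working:
throw(1) @ H0 caught ⇒ 10
H1 returns 10
H2 returns [10]
H3 returns [[10]]
= [[10]]

Answer: [[10]]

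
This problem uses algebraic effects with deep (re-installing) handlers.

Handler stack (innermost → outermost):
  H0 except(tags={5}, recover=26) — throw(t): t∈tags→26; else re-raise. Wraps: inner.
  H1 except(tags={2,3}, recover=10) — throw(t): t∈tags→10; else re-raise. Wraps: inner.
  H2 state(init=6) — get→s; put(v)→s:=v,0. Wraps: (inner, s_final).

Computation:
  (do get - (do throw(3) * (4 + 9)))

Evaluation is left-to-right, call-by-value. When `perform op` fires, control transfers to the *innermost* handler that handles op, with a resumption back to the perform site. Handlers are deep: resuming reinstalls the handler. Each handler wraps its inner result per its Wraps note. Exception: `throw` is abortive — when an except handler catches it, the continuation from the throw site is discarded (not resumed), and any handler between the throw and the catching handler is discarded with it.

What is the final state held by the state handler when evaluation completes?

Answer: 6

Working:
get @ H2 ⇒ 6
throw(3) @ H0 re-raised
throw(3) @ H1 caught ⇒ 10
H2 returns (10, 6)
= (10, 6)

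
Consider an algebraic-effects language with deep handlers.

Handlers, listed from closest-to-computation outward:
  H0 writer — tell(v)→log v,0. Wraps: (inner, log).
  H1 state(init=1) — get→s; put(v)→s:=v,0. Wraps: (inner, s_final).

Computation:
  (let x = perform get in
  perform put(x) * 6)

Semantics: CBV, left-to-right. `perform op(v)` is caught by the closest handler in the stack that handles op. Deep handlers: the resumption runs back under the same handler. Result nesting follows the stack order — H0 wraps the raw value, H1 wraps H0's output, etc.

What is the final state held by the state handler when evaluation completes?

Evaluation trace:
get @ H1 ⇒ 1
put(1) @ H1 ⇒ s:=1
H0 returns (0, ())
H1 returns ((0, ()), 1)
= ((0, ()), 1)

Answer: 1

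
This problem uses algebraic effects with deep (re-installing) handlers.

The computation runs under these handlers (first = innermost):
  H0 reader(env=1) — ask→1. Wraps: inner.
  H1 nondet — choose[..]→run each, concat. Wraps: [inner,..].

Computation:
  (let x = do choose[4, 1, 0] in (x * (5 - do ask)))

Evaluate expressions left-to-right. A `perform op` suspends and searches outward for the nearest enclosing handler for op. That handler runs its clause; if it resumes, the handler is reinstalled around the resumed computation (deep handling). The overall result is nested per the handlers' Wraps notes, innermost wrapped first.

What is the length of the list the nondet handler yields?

Answer: 3

Evaluation trace:
choose[4, 1, 0] @ H1
  branch[0] choose=4:
    ask @ H0 ⇒ 1
    H0 returns 16
    H1 returns [16]
  branch[1] choose=1:
    ask @ H0 ⇒ 1
    H0 returns 4
    H1 returns [4]
  branch[2] choose=0:
    ask @ H0 ⇒ 1
    H0 returns 0
    H1 returns [0]
= [16, 4, 0]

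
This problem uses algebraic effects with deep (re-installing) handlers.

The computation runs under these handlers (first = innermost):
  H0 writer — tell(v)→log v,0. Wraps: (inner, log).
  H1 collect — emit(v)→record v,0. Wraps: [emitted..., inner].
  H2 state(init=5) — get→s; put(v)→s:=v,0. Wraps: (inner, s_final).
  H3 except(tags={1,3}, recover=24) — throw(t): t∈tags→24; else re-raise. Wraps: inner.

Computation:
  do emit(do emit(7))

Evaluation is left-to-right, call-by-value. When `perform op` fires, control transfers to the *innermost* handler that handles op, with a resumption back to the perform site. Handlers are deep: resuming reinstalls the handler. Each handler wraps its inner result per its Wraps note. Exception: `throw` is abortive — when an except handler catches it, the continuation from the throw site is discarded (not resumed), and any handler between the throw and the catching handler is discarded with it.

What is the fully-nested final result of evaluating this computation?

Answer: ([7, 0, (0, ())], 5)

Working:
emit(7) @ H1 ⇒ out+=7
emit(0) @ H1 ⇒ out+=0
H0 returns (0, ())
H1 returns [7, 0, (0, ())]
H2 returns ([7, 0, (0, ())], 5)
H3 returns ([7, 0, (0, ())], 5)
= ([7, 0, (0, ())], 5)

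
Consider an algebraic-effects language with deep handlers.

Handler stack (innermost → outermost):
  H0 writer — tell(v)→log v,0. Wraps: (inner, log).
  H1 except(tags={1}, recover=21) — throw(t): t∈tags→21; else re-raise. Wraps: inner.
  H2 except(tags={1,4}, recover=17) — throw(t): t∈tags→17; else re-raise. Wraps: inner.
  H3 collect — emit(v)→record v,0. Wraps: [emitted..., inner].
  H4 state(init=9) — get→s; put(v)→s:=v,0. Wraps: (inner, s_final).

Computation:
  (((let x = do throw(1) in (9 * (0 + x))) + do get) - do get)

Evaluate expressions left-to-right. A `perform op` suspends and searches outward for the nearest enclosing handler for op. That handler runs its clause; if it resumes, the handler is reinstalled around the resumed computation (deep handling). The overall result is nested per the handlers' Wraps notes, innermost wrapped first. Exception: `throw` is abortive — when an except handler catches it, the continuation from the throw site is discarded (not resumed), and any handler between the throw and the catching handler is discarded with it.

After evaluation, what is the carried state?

Evaluation trace:
throw(1) @ H1 caught ⇒ 21
H2 returns 21
H3 returns [21]
H4 returns ([21], 9)
= ([21], 9)

Answer: 9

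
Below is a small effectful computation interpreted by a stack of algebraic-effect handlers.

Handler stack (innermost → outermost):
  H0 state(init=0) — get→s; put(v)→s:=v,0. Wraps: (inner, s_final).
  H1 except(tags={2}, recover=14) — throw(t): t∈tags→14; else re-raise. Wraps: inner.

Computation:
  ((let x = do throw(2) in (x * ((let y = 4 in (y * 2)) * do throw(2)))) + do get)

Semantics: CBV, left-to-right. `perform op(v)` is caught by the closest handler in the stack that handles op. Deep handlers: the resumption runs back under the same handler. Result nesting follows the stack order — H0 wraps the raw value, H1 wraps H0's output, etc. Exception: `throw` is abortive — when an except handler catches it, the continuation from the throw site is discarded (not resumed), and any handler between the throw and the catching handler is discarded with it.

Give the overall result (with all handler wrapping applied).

Answer: 14

Evaluation trace:
throw(2) @ H1 caught ⇒ 14
= 14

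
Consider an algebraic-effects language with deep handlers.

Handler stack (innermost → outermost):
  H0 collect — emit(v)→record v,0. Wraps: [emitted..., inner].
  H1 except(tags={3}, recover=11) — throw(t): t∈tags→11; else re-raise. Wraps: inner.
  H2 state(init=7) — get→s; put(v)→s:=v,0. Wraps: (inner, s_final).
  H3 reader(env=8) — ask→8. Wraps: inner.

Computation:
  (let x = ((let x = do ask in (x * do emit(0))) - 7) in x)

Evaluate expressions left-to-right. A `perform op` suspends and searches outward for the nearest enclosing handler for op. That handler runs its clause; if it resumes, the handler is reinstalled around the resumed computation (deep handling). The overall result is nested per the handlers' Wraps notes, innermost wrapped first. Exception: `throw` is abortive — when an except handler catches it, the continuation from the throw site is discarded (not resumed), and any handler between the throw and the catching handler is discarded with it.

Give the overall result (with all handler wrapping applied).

Step-by-step:
ask @ H3 ⇒ 8
emit(0) @ H0 ⇒ out+=0
H0 returns [0, -7]
H1 returns [0, -7]
H2 returns ([0, -7], 7)
H3 returns ([0, -7], 7)
= ([0, -7], 7)

Answer: ([0, -7], 7)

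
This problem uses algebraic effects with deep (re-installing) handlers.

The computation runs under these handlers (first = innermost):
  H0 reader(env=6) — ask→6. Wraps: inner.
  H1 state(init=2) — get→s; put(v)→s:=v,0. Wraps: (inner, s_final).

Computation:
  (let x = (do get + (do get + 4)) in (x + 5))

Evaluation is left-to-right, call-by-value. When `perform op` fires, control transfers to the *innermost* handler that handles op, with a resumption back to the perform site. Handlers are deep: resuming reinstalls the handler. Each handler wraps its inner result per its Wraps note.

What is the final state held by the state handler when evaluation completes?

Answer: 2

Working:
get @ H1 ⇒ 2
get @ H1 ⇒ 2
H0 returns 13
H1 returns (13, 2)
= (13, 2)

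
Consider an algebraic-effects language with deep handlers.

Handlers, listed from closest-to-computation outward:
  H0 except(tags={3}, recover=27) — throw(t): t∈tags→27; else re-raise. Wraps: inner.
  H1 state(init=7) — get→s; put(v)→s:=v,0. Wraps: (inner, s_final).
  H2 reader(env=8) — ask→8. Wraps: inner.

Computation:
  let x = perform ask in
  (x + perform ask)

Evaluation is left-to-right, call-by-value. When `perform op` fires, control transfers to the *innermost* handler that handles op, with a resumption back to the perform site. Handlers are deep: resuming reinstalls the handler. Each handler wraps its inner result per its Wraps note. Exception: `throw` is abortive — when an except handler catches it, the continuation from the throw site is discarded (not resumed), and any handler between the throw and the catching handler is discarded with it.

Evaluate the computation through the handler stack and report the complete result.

Answer: (16, 7)

Step-by-step:
ask @ H2 ⇒ 8
ask @ H2 ⇒ 8
H0 returns 16
H1 returns (16, 7)
H2 returns (16, 7)
= (16, 7)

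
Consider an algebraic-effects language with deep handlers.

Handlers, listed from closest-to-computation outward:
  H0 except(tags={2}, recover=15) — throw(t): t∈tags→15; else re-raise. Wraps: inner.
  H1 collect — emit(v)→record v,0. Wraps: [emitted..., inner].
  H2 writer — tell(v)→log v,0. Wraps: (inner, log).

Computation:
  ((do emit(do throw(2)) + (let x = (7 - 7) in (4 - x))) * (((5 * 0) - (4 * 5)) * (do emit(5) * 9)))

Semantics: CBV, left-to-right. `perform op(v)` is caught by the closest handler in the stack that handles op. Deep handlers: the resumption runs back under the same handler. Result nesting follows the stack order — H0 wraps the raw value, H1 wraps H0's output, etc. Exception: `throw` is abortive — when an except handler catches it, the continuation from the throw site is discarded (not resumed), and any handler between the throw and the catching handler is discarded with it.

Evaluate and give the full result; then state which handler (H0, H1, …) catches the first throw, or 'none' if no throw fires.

Step-by-step:
throw(2) @ H0 caught ⇒ 15
H1 returns [15]
H2 returns ([15], ())
= ([15], ())

Answer: ([15], ()) ; first throw caught by: H0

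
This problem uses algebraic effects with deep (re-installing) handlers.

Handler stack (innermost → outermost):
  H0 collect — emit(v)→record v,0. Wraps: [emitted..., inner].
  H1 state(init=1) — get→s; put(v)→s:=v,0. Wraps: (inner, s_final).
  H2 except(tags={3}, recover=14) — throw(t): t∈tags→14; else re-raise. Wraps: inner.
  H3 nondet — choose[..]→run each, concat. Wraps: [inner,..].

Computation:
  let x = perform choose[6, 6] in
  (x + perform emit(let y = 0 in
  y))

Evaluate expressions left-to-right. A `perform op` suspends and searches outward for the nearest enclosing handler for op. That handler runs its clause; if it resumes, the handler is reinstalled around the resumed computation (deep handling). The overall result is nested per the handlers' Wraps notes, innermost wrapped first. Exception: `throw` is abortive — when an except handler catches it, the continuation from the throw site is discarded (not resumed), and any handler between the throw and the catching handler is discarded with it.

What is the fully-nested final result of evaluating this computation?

Evaluation trace:
choose[6, 6] @ H3
  branch[0] choose=6:
    emit(0) @ H0 ⇒ out+=0
    H0 returns [0, 6]
    H1 returns ([0, 6], 1)
    H2 returns ([0, 6], 1)
    H3 returns [([0, 6], 1)]
  branch[1] choose=6:
    emit(0) @ H0 ⇒ out+=0
    H0 returns [0, 6]
    H1 returns ([0, 6], 1)
    H2 returns ([0, 6], 1)
    H3 returns [([0, 6], 1)]
= [([0, 6], 1), ([0, 6], 1)]

Answer: [([0, 6], 1), ([0, 6], 1)]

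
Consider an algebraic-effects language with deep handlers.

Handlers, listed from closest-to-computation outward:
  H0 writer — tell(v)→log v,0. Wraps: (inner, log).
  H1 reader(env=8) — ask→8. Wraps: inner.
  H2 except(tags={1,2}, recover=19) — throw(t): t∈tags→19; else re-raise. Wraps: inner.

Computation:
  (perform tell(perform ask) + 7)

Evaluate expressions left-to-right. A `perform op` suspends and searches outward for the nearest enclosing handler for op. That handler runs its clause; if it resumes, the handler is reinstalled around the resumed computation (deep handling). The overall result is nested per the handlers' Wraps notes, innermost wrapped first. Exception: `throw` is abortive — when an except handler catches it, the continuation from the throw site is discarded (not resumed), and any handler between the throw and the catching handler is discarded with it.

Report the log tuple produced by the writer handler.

Step-by-step:
ask @ H1 ⇒ 8
tell(8) @ H0 ⇒ log+=8
H0 returns (7, (8))
H1 returns (7, (8))
H2 returns (7, (8))
= (7, (8))

Answer: (8)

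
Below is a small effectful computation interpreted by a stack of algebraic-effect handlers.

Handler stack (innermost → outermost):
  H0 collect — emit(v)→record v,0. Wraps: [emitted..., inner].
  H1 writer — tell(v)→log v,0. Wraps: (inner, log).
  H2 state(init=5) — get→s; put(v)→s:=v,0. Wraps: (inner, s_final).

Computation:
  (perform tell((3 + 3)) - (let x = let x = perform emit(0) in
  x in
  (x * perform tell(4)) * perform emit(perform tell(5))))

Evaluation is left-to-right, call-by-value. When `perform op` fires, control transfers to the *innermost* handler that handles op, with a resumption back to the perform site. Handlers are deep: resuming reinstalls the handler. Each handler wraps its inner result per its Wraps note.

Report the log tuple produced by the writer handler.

Evaluation trace:
tell(6) @ H1 ⇒ log+=6
emit(0) @ H0 ⇒ out+=0
tell(4) @ H1 ⇒ log+=4
tell(5) @ H1 ⇒ log+=5
emit(0) @ H0 ⇒ out+=0
H0 returns [0, 0, 0]
H1 returns ([0, 0, 0], (6, 4, 5))
H2 returns (([0, 0, 0], (6, 4, 5)), 5)
= (([0, 0, 0], (6, 4, 5)), 5)

Answer: (6, 4, 5)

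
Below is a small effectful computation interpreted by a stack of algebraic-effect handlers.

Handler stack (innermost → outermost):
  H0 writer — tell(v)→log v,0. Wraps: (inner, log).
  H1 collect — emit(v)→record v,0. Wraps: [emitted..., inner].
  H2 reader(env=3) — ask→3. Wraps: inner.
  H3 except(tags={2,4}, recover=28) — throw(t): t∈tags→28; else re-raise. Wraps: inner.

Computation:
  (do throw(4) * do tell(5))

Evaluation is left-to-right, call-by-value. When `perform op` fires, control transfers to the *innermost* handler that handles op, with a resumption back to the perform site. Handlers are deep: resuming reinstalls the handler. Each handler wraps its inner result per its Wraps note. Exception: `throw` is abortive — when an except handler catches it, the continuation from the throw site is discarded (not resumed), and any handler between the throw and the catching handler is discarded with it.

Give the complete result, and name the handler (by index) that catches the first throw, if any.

Evaluation trace:
throw(4) @ H3 caught ⇒ 28
= 28

Answer: 28 ; first throw caught by: H3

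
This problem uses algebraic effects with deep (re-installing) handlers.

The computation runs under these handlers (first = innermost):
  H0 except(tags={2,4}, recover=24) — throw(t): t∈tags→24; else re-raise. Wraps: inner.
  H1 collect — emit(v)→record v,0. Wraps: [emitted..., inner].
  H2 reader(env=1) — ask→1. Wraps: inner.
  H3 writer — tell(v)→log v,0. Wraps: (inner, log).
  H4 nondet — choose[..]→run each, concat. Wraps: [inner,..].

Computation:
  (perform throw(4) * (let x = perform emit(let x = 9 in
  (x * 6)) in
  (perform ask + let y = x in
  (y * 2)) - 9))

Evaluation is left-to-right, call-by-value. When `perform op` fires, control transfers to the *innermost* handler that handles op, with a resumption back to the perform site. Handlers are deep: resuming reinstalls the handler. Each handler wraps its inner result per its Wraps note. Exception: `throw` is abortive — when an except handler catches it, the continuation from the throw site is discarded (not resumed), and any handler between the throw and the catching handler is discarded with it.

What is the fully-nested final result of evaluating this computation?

Step-by-step:
throw(4) @ H0 caught ⇒ 24
H1 returns [24]
H2 returns [24]
H3 returns ([24], ())
H4 returns [([24], ())]
= [([24], ())]

Answer: [([24], ())]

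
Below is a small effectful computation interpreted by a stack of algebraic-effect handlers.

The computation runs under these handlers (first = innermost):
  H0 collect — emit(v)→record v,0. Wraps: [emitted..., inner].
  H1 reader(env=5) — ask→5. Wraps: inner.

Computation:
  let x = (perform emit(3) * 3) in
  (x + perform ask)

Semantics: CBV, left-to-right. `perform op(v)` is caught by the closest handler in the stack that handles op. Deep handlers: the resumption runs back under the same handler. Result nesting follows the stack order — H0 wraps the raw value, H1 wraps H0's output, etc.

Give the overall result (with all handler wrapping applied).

Working:
emit(3) @ H0 ⇒ out+=3
ask @ H1 ⇒ 5
H0 returns [3, 5]
H1 returns [3, 5]
= [3, 5]

Answer: [3, 5]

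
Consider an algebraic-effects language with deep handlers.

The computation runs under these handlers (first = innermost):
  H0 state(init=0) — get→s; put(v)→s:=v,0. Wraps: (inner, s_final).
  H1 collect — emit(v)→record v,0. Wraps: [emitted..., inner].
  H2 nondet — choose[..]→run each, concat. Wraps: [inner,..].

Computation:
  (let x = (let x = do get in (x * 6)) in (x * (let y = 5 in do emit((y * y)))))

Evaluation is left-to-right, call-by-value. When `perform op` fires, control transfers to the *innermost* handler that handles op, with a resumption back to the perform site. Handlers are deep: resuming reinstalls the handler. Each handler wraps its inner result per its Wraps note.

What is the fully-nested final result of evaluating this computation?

Answer: [[25, (0, 0)]]

Evaluation trace:
get @ H0 ⇒ 0
emit(25) @ H1 ⇒ out+=25
H0 returns (0, 0)
H1 returns [25, (0, 0)]
H2 returns [[25, (0, 0)]]
= [[25, (0, 0)]]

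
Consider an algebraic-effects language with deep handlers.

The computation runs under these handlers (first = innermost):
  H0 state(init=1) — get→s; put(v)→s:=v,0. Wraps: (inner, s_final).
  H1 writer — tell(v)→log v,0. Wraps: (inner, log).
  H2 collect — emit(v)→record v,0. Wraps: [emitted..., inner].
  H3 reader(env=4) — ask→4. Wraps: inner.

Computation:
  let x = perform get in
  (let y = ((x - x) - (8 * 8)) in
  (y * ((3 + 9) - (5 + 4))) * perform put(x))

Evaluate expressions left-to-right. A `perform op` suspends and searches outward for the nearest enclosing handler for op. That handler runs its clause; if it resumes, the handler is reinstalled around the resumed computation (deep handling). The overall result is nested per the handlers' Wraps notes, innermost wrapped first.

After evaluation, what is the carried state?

Step-by-step:
get @ H0 ⇒ 1
put(1) @ H0 ⇒ s:=1
H0 returns (0, 1)
H1 returns ((0, 1), ())
H2 returns [((0, 1), ())]
H3 returns [((0, 1), ())]
= [((0, 1), ())]

Answer: 1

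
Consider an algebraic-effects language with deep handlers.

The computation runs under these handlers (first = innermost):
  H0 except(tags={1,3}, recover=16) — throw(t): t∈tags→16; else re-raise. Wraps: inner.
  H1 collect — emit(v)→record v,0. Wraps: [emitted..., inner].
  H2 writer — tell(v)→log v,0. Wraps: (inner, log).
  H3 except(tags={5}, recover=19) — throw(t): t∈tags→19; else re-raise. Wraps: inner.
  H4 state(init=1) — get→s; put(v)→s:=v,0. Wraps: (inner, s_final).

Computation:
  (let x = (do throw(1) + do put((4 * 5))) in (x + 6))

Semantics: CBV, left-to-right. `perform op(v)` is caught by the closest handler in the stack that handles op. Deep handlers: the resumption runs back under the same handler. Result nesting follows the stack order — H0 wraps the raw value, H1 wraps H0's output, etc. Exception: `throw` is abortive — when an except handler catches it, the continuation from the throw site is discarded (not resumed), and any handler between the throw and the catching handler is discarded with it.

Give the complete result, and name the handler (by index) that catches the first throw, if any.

Answer: (([16], ()), 1) ; first throw caught by: H0

Working:
throw(1) @ H0 caught ⇒ 16
H1 returns [16]
H2 returns ([16], ())
H3 returns ([16], ())
H4 returns (([16], ()), 1)
= (([16], ()), 1)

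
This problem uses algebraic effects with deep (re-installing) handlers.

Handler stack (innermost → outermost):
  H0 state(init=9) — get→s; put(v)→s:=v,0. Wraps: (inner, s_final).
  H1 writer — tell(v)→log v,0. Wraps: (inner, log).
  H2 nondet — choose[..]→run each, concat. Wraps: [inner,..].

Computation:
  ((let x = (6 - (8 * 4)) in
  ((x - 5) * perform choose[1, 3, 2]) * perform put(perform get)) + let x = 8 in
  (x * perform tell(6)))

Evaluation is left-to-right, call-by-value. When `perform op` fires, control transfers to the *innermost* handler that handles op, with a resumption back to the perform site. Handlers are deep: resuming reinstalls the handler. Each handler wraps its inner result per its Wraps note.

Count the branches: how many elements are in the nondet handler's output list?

Answer: 3

Evaluation trace:
choose[1, 3, 2] @ H2
  branch[0] choose=1:
    get @ H0 ⇒ 9
    put(9) @ H0 ⇒ s:=9
    tell(6) @ H1 ⇒ log+=6
    H0 returns (0, 9)
    H1 returns ((0, 9), (6))
    H2 returns [((0, 9), (6))]
  branch[1] choose=3:
    get @ H0 ⇒ 9
    put(9) @ H0 ⇒ s:=9
    tell(6) @ H1 ⇒ log+=6
    H0 returns (0, 9)
    H1 returns ((0, 9), (6))
    H2 returns [((0, 9), (6))]
  branch[2] choose=2:
    get @ H0 ⇒ 9
    put(9) @ H0 ⇒ s:=9
    tell(6) @ H1 ⇒ log+=6
    H0 returns (0, 9)
    H1 returns ((0, 9), (6))
    H2 returns [((0, 9), (6))]
= [((0, 9), (6)), ((0, 9), (6)), ((0, 9), (6))]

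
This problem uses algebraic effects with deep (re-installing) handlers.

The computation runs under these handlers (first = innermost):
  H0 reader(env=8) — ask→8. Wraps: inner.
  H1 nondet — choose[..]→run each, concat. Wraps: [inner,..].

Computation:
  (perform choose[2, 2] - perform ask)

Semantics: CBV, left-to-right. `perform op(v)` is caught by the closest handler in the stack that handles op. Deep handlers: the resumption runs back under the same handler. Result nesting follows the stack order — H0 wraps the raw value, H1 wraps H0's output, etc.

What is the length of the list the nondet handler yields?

Step-by-step:
choose[2, 2] @ H1
  branch[0] choose=2:
    ask @ H0 ⇒ 8
    H0 returns -6
    H1 returns [-6]
  branch[1] choose=2:
    ask @ H0 ⇒ 8
    H0 returns -6
    H1 returns [-6]
= [-6, -6]

Answer: 2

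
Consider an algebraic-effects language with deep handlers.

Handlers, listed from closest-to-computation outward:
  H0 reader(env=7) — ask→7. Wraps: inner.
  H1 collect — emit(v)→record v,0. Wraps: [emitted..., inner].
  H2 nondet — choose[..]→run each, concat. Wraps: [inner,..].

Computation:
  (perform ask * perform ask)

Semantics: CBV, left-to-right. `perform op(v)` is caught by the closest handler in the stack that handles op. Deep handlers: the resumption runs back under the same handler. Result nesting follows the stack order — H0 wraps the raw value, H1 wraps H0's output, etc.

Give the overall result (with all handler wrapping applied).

Working:
ask @ H0 ⇒ 7
ask @ H0 ⇒ 7
H0 returns 49
H1 returns [49]
H2 returns [[49]]
= [[49]]

Answer: [[49]]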